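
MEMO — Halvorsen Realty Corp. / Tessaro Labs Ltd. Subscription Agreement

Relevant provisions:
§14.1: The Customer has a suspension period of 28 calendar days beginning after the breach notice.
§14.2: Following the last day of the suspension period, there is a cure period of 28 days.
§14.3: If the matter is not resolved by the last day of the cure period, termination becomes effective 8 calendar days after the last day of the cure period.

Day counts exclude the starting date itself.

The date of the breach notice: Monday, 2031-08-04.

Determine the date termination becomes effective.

The last day of the suspension period: 28 calendar days after 2031-08-04 is 2031-09-01.
The last day of the cure period: 2031-09-01 + 28 days = 2031-09-29.
The date termination becomes effective: 2031-09-29 + 8 days = 2031-10-07.

2031-10-07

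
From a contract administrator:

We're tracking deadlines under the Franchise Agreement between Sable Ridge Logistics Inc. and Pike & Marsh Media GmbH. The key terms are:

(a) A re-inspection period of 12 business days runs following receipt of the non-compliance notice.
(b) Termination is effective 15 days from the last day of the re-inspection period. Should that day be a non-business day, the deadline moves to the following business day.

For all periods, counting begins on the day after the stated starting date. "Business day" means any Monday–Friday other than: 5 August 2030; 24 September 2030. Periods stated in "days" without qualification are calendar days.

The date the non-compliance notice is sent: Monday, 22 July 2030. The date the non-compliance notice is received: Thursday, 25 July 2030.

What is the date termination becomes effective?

The last day of the re-inspection period: 12 business days after Thursday, 25 July 2030, skipping weekends and the listed holiday on Aug 5 — Jul 26, Jul 29, Jul 30, Jul 31, …, Aug 9, Aug 12, Aug 13 — lands on Tuesday, 13 August 2030.
Adding 15 calendar days to 13 August 2030 gives 28 August 2030, which is the date termination becomes effective. 28 August 2030 is a Wednesday and is not a listed holiday, so no roll-forward applies.

28 August 2030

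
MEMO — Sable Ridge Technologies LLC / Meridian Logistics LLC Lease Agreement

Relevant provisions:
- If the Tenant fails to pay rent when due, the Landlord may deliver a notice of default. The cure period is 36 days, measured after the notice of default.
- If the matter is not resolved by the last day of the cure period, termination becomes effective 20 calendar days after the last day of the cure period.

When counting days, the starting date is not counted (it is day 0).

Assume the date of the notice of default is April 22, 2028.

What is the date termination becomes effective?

The last day of the cure period: April 22, 2028 + 36 days = May 28, 2028.
The date termination becomes effective: 20 calendar days after May 28, 2028 is June 17, 2028.

June 17, 2028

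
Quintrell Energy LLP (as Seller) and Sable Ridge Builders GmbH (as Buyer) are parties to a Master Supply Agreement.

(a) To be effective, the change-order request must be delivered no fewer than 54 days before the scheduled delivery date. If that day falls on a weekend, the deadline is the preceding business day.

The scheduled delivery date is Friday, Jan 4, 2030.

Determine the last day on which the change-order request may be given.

Jan 4, 2030 minus 54 days is Nov 11, 2029. That is a Sunday, so the deadline moves back to Friday, Nov 9, 2029.

Nov 9, 2029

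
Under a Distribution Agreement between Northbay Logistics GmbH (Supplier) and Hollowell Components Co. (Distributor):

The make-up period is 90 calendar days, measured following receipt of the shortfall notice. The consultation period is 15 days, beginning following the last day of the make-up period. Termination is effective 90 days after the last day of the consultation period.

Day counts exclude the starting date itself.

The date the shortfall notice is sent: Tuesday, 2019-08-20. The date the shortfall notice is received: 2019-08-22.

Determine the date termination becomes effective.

The last day of the make-up period: 2019-08-22 + 90 days = 2019-11-20.
The last day of the consultation period: 2019-11-20 + 15 days = 2019-12-05.
The date termination becomes effective: 2019-12-05 + 90 days = 2020-03-04.

2020-03-04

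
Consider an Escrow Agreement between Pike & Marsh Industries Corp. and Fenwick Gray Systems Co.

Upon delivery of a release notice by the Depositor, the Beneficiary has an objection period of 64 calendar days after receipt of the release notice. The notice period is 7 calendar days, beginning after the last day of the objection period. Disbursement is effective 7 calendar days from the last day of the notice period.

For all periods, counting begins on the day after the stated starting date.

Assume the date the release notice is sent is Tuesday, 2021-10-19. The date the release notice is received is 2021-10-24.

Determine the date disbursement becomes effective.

The last day of the objection period: 2021-10-24 + 64 days = 2021-12-27.
The last day of the notice period: 7 calendar days after 2021-12-27 is 2022-01-03.
The date disbursement becomes effective: 2022-01-03 + 7 days = 2022-01-10.

2022-01-10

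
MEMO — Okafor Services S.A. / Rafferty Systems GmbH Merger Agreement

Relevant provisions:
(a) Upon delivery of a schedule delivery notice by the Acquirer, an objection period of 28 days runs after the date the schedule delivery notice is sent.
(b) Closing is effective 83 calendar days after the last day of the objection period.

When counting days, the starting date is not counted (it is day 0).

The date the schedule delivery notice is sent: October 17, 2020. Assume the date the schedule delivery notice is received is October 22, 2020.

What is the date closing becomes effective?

Adding 28 calendar days to October 17, 2020 gives November 14, 2020, which is the last day of the objection period.
Adding 83 calendar days to November 14, 2020 gives February 5, 2021, which is the date closing becomes effective.

February 5, 2021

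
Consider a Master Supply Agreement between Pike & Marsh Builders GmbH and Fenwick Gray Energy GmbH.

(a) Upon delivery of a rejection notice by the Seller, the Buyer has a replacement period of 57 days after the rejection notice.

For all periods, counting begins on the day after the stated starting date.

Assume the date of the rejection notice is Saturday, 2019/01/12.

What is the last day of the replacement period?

The last day of the replacement period: 2019/01/12 + 57 days = 2019/03/10.

2019/03/10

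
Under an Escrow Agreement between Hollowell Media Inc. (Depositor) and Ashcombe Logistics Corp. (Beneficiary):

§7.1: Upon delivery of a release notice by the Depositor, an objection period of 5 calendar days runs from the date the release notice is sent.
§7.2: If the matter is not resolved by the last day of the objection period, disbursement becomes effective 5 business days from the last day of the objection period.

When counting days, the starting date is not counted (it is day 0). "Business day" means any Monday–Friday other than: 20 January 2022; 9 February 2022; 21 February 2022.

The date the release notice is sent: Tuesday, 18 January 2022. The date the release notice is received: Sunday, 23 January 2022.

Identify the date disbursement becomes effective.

The last day of the objection period: 18 January 2022 + 5 days = 23 January 2022.
The date disbursement becomes effective: 5 business days after Sunday, 23 January 2022, skipping weekends — Jan 24, Jan 25, Jan 26, Jan 27, Jan 28 — lands on Friday, 28 January 2022.

28 January 2022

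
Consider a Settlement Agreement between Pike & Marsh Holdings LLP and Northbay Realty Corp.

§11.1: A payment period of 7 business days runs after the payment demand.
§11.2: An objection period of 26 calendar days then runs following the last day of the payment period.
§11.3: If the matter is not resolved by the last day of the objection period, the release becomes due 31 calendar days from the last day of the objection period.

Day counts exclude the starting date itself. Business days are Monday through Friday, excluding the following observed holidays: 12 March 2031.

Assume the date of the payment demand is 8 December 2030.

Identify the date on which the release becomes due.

12 February 2031

From Sunday, 8 December 2030, 7 business days (Dec 9, Dec 10, Dec 11, Dec 12, Dec 13, Dec 16, Dec 17, skipping weekends) brings us to Tuesday, 17 December 2030, which is the last day of the payment period.
Adding 26 calendar days to 17 December 2030 gives 12 January 2031, which is the last day of the objection period.
The date on which the release becomes due: 31 calendar days after 12 January 2031 is 12 February 2031.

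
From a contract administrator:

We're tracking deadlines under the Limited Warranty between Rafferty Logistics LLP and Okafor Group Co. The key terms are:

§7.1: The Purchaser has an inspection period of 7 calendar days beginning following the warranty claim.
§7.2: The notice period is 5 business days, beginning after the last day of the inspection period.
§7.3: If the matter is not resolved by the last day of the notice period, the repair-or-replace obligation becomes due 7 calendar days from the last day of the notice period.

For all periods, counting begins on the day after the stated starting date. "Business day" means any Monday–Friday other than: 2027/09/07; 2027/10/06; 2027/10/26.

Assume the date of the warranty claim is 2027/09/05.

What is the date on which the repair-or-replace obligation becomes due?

2027/09/24

The last day of the inspection period: 7 calendar days after 2027/09/05 is 2027/09/12.
From Sunday, 2027/09/12, 5 business days (Sep 13, Sep 14, Sep 15, Sep 16, Sep 17, skipping weekends) brings us to Friday, 2027/09/17, which is the last day of the notice period.
Adding 7 calendar days to 2027/09/17 gives 2027/09/24, which is the date on which the repair-or-replace obligation becomes due.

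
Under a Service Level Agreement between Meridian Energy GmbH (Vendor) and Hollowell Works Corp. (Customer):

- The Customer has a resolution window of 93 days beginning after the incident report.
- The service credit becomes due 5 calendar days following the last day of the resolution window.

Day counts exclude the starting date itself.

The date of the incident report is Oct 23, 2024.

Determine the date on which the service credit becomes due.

The last day of the resolution window: Oct 23, 2024 + 93 days = Jan 24, 2025.
The date on which the service credit becomes due: 5 calendar days after Jan 24, 2025 is Jan 29, 2025.

Jan 29, 2025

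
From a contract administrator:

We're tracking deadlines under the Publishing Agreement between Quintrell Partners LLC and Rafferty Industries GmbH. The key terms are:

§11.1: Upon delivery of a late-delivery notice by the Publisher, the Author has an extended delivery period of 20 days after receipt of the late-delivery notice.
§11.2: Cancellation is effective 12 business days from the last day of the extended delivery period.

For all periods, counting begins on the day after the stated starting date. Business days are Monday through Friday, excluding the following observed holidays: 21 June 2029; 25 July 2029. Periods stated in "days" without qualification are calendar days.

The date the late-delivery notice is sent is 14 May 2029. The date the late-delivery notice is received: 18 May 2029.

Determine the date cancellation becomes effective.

Adding 20 calendar days to 18 May 2029 gives 7 June 2029, which is the last day of the extended delivery period.
The date cancellation becomes effective: counting 12 business days from Thursday, 7 June 2029 (Jun 8, Jun 11, Jun 12, Jun 13, …, Jun 22, Jun 25, Jun 26, skipping weekends and the listed holiday on Jun 21) reaches Tuesday, 26 June 2029.

26 June 2029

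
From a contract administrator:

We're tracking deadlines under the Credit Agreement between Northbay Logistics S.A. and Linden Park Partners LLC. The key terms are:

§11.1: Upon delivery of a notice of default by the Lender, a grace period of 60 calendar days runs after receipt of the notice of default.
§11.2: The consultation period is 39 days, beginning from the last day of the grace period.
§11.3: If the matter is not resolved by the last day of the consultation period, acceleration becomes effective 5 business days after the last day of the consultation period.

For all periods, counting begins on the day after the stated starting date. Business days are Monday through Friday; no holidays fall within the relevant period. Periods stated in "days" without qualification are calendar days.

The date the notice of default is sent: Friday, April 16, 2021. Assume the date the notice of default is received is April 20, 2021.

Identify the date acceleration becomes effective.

The last day of the grace period: 60 calendar days after April 20, 2021 is June 19, 2021.
Adding 39 calendar days to June 19, 2021 gives July 28, 2021, which is the last day of the consultation period.
From Wednesday, July 28, 2021, 5 business days (Jul 29, Jul 30, Aug 2, Aug 3, Aug 4, skipping weekends) brings us to Wednesday, August 4, 2021, which is the date acceleration becomes effective.

August 4, 2021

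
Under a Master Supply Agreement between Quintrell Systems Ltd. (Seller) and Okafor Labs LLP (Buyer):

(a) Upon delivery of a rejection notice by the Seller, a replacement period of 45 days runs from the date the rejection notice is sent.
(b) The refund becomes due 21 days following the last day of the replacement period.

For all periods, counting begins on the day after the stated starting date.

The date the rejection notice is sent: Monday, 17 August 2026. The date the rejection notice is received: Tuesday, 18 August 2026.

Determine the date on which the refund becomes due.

22 October 2026

Adding 45 calendar days to 17 August 2026 gives 1 October 2026, which is the last day of the replacement period.
Adding 21 calendar days to 1 October 2026 gives 22 October 2026, which is the date on which the refund becomes due.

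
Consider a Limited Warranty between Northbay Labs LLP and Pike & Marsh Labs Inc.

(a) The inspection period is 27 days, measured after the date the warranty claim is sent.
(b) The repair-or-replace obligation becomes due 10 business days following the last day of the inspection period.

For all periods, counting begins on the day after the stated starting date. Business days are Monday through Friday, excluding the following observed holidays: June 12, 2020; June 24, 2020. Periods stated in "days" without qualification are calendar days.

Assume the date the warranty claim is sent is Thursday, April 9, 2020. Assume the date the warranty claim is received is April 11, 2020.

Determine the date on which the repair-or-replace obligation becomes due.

May 20, 2020

Adding 27 calendar days to April 9, 2020 gives May 6, 2020, which is the last day of the inspection period.
The date on which the repair-or-replace obligation becomes due: 10 business days after Wednesday, May 6, 2020, skipping weekends — May 7, May 8, May 11, May 12, May 13, May 14, May 15, May 18, May 19, May 20 — lands on Wednesday, May 20, 2020.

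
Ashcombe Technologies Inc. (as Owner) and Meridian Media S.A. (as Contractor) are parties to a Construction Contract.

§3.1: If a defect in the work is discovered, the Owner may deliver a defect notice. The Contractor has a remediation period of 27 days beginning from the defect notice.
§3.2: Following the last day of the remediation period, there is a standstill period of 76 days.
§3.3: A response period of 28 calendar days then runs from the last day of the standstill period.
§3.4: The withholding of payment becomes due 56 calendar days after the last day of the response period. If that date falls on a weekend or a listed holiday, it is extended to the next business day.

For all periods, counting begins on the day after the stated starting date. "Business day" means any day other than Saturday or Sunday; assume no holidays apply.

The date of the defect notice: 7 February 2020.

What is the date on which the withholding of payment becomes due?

12 August 2020

The last day of the remediation period: 27 calendar days after 7 February 2020 is 5 March 2020.
Adding 76 calendar days to 5 March 2020 gives 20 May 2020, which is the last day of the standstill period.
Adding 28 calendar days to 20 May 2020 gives 17 June 2020, which is the last day of the response period.
The date on which the withholding of payment becomes due: 17 June 2020 + 56 days = 12 August 2020. 12 August 2020 is a Wednesday, so no roll-forward applies.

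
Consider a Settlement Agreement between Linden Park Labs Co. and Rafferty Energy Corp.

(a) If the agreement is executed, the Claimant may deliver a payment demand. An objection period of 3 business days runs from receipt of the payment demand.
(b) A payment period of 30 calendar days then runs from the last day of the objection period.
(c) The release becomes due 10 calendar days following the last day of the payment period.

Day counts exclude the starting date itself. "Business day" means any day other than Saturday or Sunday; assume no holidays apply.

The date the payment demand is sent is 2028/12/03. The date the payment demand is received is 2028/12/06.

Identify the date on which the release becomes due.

2029/01/20

The last day of the objection period: counting 3 business days from Wednesday, 2028/12/06 (Dec 7, Dec 8, Dec 11, skipping weekends) reaches Monday, 2028/12/11.
Adding 30 calendar days to 2028/12/11 gives 2029/01/10, which is the last day of the payment period.
The date on which the release becomes due: 10 calendar days after 2029/01/10 is 2029/01/20.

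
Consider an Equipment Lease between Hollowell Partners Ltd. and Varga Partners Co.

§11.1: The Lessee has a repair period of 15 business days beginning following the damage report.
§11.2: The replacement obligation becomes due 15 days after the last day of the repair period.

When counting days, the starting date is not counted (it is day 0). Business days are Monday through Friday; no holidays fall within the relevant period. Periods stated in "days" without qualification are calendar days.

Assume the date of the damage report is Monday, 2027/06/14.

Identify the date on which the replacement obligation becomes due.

The last day of the repair period: 15 business days after Monday, 2027/06/14, skipping weekends — Jun 15, Jun 16, Jun 17, Jun 18, …, Jul 1, Jul 2, Jul 5 — lands on Monday, 2027/07/05.
The date on which the replacement obligation becomes due: 15 calendar days after 2027/07/05 is 2027/07/20.

2027/07/20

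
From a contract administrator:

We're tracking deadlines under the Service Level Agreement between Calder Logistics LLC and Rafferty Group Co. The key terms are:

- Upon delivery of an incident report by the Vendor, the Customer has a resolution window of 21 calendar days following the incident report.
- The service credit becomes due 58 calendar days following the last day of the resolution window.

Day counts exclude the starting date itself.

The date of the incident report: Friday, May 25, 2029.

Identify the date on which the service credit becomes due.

Adding 21 calendar days to May 25, 2029 gives Jun 15, 2029, which is the last day of the resolution window.
The date on which the service credit becomes due: 58 calendar days after Jun 15, 2029 is Aug 12, 2029.

Aug 12, 2029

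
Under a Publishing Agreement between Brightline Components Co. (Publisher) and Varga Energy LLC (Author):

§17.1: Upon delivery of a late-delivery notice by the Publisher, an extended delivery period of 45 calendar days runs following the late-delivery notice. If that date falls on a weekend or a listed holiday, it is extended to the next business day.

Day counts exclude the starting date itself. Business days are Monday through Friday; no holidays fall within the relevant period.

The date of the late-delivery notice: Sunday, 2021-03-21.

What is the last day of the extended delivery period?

2021-05-05

The last day of the extended delivery period: 2021-03-21 + 45 days = 2021-05-05. 2021-05-05 is a Wednesday, so no roll-forward applies.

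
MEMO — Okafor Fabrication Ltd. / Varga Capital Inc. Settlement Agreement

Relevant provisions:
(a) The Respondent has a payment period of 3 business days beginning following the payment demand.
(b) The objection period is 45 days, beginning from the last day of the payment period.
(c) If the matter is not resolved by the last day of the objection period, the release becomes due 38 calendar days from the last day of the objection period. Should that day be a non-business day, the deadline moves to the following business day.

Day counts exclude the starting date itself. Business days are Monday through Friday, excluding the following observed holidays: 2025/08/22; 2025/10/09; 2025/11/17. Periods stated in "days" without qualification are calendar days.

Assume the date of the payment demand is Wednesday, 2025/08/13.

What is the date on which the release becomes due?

2025/11/10

The last day of the payment period: counting 3 business days from Wednesday, 2025/08/13 (Aug 14, Aug 15, Aug 18, skipping weekends) reaches Monday, 2025/08/18.
The last day of the objection period: 45 calendar days after 2025/08/18 is 2025/10/02.
The date on which the release becomes due: 2025/10/02 + 38 days = 2025/11/09. That falls on a Sunday, so it rolls to the next business day, Monday, 2025/11/10.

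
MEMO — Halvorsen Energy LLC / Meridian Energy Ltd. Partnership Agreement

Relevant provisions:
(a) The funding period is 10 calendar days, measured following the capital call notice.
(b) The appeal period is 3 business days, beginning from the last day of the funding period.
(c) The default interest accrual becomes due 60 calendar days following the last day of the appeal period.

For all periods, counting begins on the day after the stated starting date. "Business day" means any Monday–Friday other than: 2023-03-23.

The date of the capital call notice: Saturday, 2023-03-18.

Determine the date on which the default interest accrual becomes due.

2023-05-30

The last day of the funding period: 2023-03-18 + 10 days = 2023-03-28.
The last day of the appeal period: 3 business days after Tuesday, 2023-03-28, skipping weekends — Mar 29, Mar 30, Mar 31 — lands on Friday, 2023-03-31.
Adding 60 calendar days to 2023-03-31 gives 2023-05-30, which is the date on which the default interest accrual becomes due.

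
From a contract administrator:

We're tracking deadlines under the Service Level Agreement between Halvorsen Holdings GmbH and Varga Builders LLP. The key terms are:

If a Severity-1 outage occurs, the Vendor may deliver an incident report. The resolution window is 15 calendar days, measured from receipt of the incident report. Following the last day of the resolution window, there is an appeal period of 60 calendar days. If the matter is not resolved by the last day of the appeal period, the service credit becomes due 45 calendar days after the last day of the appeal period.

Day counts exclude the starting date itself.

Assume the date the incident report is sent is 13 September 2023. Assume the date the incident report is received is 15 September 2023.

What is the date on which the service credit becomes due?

13 January 2024

Adding 15 calendar days to 15 September 2023 gives 30 September 2023, which is the last day of the resolution window.
Adding 60 calendar days to 30 September 2023 gives 29 November 2023, which is the last day of the appeal period.
The date on which the service credit becomes due: 29 November 2023 + 45 days = 13 January 2024.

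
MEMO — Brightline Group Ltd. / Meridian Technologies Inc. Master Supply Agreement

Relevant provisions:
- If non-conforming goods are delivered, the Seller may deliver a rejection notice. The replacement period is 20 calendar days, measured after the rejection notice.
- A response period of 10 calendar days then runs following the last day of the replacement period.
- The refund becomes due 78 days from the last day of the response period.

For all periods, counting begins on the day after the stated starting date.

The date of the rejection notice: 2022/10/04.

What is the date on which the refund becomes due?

The last day of the replacement period: 2022/10/04 + 20 days = 2022/10/24.
The last day of the response period: 10 calendar days after 2022/10/24 is 2022/11/03.
Adding 78 calendar days to 2022/11/03 gives 2023/01/20, which is the date on which the refund becomes due.

2023/01/20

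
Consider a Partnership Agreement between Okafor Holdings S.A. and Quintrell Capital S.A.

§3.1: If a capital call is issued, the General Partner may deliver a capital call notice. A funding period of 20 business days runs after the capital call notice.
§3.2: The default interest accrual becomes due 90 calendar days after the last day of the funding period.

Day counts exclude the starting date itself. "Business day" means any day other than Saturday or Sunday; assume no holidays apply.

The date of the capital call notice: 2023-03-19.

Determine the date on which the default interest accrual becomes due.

From Sunday, 2023-03-19, 20 business days (Mar 20, Mar 21, Mar 22, Mar 23, …, Apr 12, Apr 13, Apr 14, skipping weekends) brings us to Friday, 2023-04-14, which is the last day of the funding period.
Adding 90 calendar days to 2023-04-14 gives 2023-07-13, which is the date on which the default interest accrual becomes due.

2023-07-13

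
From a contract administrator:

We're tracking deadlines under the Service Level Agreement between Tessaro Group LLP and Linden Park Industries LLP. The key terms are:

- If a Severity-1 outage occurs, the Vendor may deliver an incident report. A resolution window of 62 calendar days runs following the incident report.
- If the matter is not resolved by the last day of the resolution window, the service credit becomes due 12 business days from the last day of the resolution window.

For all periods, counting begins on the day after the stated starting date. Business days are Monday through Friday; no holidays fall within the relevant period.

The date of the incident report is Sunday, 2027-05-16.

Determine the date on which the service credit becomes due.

The last day of the resolution window: 2027-05-16 + 62 days = 2027-07-17.
The date on which the service credit becomes due: 12 business days after Saturday, 2027-07-17, skipping weekends — Jul 19, Jul 20, Jul 21, Jul 22, …, Jul 30, Aug 2, Aug 3 — lands on Tuesday, 2027-08-03.

2027-08-03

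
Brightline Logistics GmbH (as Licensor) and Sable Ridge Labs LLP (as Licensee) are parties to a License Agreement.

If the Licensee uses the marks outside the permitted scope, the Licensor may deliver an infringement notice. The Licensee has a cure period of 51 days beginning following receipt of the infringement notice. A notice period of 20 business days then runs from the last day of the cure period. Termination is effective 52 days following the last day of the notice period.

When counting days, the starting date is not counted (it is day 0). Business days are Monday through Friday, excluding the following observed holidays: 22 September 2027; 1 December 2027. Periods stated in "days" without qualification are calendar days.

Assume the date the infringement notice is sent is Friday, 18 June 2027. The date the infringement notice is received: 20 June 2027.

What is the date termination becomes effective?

29 October 2027

Adding 51 calendar days to 20 June 2027 gives 10 August 2027, which is the last day of the cure period.
The last day of the notice period: 20 business days after Tuesday, 10 August 2027, skipping weekends — Aug 11, Aug 12, Aug 13, Aug 16, …, Sep 3, Sep 6, Sep 7 — lands on Tuesday, 7 September 2027.
Adding 52 calendar days to 7 September 2027 gives 29 October 2027, which is the date termination becomes effective.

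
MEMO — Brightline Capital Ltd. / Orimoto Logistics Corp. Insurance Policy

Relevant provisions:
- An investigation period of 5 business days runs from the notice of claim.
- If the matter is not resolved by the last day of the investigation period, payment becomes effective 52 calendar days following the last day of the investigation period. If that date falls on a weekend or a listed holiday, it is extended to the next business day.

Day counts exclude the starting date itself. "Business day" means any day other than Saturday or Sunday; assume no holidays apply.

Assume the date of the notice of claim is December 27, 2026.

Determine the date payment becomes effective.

The last day of the investigation period: counting 5 business days from Sunday, December 27, 2026 (Dec 28, Dec 29, Dec 30, Dec 31, Jan 1, skipping weekends) reaches Friday, January 1, 2027.
The date payment becomes effective: 52 calendar days after January 1, 2027 is February 22, 2027. February 22, 2027 is a Monday, so no roll-forward applies.

February 22, 2027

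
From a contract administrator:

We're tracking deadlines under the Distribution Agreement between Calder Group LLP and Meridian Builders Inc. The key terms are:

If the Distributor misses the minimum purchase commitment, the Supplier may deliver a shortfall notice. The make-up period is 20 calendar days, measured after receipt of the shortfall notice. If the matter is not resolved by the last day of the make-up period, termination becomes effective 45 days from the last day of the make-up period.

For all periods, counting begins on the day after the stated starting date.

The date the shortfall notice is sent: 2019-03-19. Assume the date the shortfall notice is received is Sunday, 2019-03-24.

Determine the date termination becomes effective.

2019-05-28

Adding 20 calendar days to 2019-03-24 gives 2019-04-13, which is the last day of the make-up period.
Adding 45 calendar days to 2019-04-13 gives 2019-05-28, which is the date termination becomes effective.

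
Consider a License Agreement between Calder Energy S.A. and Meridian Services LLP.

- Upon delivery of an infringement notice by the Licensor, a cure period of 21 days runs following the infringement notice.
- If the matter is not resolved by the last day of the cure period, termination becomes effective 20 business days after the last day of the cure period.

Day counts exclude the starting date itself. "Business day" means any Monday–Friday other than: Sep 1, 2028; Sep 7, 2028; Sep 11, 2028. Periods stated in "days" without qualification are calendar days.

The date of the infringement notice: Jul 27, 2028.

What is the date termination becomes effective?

Sep 19, 2028

The last day of the cure period: Jul 27, 2028 + 21 days = Aug 17, 2028.
The date termination becomes effective: counting 20 business days from Thursday, Aug 17, 2028 (Aug 18, Aug 21, Aug 22, Aug 23, …, Sep 15, Sep 18, Sep 19, skipping weekends and the listed holidays on Sep 1, Sep 7, Sep 11) reaches Tuesday, Sep 19, 2028.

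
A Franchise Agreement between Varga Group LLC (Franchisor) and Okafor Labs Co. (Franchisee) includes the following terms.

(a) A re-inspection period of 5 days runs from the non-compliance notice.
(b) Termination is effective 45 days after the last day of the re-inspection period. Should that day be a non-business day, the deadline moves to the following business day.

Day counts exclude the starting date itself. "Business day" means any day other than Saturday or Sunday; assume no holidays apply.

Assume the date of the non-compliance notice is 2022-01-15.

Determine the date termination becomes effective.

The last day of the re-inspection period: 5 calendar days after 2022-01-15 is 2022-01-20.
The date termination becomes effective: 2022-01-20 + 45 days = 2022-03-06. That falls on a Sunday, so it rolls to the next business day, Monday, 2022-03-07.

2022-03-07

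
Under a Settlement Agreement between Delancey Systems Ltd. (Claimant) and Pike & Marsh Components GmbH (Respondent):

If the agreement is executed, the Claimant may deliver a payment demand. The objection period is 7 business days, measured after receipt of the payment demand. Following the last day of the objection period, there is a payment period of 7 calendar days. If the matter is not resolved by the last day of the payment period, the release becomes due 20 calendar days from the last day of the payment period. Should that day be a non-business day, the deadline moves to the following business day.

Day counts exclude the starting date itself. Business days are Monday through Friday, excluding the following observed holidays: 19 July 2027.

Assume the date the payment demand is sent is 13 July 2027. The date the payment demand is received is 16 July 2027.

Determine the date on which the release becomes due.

24 August 2027

The last day of the objection period: 7 business days after Friday, 16 July 2027, skipping weekends and the listed holiday on Jul 19 — Jul 20, Jul 21, Jul 22, Jul 23, Jul 26, Jul 27, Jul 28 — lands on Wednesday, 28 July 2027.
Adding 7 calendar days to 28 July 2027 gives 4 August 2027, which is the last day of the payment period.
The date on which the release becomes due: 20 calendar days after 4 August 2027 is 24 August 2027. 24 August 2027 is a Tuesday and is not a listed holiday, so no roll-forward applies.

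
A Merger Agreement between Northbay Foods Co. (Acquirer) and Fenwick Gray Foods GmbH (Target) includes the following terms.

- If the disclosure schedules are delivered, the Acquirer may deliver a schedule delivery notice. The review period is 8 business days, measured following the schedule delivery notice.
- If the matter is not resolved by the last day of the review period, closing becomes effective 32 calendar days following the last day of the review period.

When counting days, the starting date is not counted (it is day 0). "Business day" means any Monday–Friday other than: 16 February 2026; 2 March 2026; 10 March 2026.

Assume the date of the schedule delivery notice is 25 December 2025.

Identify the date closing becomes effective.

7 February 2026

From Thursday, 25 December 2025, 8 business days (Dec 26, Dec 29, Dec 30, Dec 31, Jan 1, Jan 2, Jan 5, Jan 6, skipping weekends) brings us to Tuesday, 6 January 2026, which is the last day of the review period.
The date closing becomes effective: 6 January 2026 + 32 days = 7 February 2026.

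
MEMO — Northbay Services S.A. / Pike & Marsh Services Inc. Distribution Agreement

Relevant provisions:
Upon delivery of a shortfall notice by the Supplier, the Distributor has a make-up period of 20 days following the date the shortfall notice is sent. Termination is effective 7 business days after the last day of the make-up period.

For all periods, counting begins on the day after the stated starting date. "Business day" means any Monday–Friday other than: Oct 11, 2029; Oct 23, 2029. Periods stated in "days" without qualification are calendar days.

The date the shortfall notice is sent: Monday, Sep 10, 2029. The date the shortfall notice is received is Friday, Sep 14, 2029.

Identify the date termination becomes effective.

The last day of the make-up period: 20 calendar days after Sep 10, 2029 is Sep 30, 2029.
The date termination becomes effective: counting 7 business days from Sunday, Sep 30, 2029 (Oct 1, Oct 2, Oct 3, Oct 4, Oct 5, Oct 8, Oct 9, skipping weekends) reaches Tuesday, Oct 9, 2029.

Oct 9, 2029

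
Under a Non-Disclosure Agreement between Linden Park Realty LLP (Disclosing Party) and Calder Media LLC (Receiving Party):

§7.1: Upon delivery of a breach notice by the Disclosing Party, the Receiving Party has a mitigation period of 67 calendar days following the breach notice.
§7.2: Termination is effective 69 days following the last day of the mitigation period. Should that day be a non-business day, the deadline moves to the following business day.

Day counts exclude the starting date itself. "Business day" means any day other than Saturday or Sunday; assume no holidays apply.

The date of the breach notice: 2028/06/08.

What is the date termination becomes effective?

The last day of the mitigation period: 67 calendar days after 2028/06/08 is 2028/08/14.
Adding 69 calendar days to 2028/08/14 gives 2028/10/22, which is the date termination becomes effective. That falls on a Sunday, so it rolls to the next business day, Monday, 2028/10/23.

2028/10/23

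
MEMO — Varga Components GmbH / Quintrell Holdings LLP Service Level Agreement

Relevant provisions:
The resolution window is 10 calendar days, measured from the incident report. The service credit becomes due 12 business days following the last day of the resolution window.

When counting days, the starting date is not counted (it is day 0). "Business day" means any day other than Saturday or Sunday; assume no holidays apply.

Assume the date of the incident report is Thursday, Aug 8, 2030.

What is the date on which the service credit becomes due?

The last day of the resolution window: 10 calendar days after Aug 8, 2030 is Aug 18, 2030.
The date on which the service credit becomes due: 12 business days after Sunday, Aug 18, 2030, skipping weekends — Aug 19, Aug 20, Aug 21, Aug 22, …, Aug 30, Sep 2, Sep 3 — lands on Tuesday, Sep 3, 2030.

Sep 3, 2030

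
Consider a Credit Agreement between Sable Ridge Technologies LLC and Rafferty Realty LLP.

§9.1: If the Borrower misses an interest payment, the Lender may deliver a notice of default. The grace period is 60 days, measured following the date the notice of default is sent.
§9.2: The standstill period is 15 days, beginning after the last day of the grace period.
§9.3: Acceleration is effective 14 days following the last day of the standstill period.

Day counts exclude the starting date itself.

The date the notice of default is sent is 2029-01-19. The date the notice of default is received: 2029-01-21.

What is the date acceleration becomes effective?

The last day of the grace period: 2029-01-19 + 60 days = 2029-03-20.
The last day of the standstill period: 2029-03-20 + 15 days = 2029-04-04.
The date acceleration becomes effective: 14 calendar days after 2029-04-04 is 2029-04-18.

2029-04-18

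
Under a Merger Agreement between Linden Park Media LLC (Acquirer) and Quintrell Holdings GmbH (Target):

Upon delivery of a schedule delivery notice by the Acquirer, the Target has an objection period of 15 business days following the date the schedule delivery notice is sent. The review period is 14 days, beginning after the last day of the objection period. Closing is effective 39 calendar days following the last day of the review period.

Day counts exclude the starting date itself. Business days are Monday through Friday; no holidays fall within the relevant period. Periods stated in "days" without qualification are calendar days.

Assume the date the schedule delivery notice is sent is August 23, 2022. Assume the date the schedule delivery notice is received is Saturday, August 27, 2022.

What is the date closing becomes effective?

November 5, 2022

The last day of the objection period: 15 business days after Tuesday, August 23, 2022, skipping weekends — Aug 24, Aug 25, Aug 26, Aug 29, …, Sep 9, Sep 12, Sep 13 — lands on Tuesday, September 13, 2022.
The last day of the review period: 14 calendar days after September 13, 2022 is September 27, 2022.
Adding 39 calendar days to September 27, 2022 gives November 5, 2022, which is the date closing becomes effective.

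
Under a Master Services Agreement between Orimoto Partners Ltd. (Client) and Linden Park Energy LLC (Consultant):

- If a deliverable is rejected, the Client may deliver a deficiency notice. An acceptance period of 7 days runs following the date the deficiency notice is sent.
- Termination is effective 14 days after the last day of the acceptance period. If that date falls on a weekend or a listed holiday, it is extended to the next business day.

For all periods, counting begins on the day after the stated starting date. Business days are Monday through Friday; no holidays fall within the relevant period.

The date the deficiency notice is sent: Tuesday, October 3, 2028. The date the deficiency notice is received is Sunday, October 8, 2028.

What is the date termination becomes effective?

Adding 7 calendar days to October 3, 2028 gives October 10, 2028, which is the last day of the acceptance period.
The date termination becomes effective: 14 calendar days after October 10, 2028 is October 24, 2028. October 24, 2028 is a Tuesday, so no roll-forward applies.

October 24, 2028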